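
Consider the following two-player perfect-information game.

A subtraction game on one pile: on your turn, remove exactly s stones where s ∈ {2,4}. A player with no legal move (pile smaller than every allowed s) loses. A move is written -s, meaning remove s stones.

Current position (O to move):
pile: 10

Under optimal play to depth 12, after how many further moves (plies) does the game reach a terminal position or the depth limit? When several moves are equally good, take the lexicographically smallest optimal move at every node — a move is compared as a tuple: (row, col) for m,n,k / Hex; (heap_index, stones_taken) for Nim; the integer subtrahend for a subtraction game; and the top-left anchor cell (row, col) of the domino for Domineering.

ply 1, O at 10 | -2=-1→8; -4=+1→6*
ply 2, X at 6 | -2=-1→4*; -4=-1→2
ply 3, O at 4 | -2=-1→2; -4=+1→0*
ply 4: 0 is terminal -1 (X); from 10 depth 12

PV length from [10]: 3 plies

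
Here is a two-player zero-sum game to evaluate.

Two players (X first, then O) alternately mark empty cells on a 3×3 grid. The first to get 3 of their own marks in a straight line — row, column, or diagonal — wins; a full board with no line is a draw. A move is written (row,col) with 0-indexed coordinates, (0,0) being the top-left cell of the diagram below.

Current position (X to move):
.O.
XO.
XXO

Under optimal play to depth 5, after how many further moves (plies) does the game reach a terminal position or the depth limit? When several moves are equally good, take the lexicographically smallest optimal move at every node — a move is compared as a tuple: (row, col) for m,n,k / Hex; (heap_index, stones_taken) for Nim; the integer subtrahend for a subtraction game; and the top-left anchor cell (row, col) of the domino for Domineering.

p1 X@[.O./XO./XXO]: (0,0)[XO./XO./XXO]+1* (0,2)[.OX/XO./XXO]-1 (1,2)[.O./XOX/XXO]-1
p2 O@[XO./XO./XXO] terminal -1; root [.O./XO./XXO] d5

PV length from [.O./XO./XXO]: 1 ply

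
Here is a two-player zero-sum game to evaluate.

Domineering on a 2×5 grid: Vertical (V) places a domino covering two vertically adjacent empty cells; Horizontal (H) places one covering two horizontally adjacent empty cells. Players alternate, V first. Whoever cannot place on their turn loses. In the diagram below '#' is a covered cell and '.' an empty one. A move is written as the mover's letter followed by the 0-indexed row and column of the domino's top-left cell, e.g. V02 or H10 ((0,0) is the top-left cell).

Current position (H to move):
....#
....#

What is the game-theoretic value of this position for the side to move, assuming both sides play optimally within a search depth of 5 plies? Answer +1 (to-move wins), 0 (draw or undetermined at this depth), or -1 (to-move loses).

value(....#/....#, H) = +1

p1 H@[....#/....#]: H00[##..#/....#]-1 H01[.##.#/....#]+1* H02[..###/....#]-1 H10[....#/##..#]-1 H11[....#/.##.#]+1 H12[....#/..###]-1
p2 V@[.##.#/....#]: V00[###.#/#...#]-1* V03[.####/...##]-1
p3 H@[###.#/#...#]: H11[###.#/###.#]-1 H12[###.#/#.###]+1*
p4 V@[###.#/#.###] terminal -1; root [....#/....#] d5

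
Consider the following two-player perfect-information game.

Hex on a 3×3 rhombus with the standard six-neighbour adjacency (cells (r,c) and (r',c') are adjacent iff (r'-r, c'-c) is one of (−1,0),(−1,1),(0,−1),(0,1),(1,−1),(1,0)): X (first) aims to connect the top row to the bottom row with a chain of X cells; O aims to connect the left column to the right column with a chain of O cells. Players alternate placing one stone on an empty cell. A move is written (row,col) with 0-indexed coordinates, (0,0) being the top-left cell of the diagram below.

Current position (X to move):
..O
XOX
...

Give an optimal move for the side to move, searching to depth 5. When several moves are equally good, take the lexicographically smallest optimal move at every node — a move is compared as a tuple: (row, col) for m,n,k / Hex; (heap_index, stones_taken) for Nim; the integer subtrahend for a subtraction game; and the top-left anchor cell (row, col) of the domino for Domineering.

X's best at [..O/XOX/...]: (2,0)

ply 1, X at ..O/XOX/... | (0,0)=-1→X.O/XOX/...; (0,1)=-1→.XO/XOX/...; (2,0)=+1→..O/XOX/X..*; (2,1)=-1→..O/XOX/.X.; (2,2)=-1→..O/XOX/..X
ply 2, O at ..O/XOX/X.. | (0,0)=-1→O.O/XOX/X..*; (0,1)=-1→.OO/XOX/X..; (2,1)=-1→..O/XOX/XO.; (2,2)=-1→..O/XOX/X.O
ply 3, X at O.O/XOX/X.. | (0,1)=+1→OXO/XOX/X..*; (2,1)=-1→O.O/XOX/XX.; (2,2)=-1→O.O/XOX/X.X
ply 4: OXO/XOX/X.. is terminal -1 (O); from ..O/XOX/... depth 5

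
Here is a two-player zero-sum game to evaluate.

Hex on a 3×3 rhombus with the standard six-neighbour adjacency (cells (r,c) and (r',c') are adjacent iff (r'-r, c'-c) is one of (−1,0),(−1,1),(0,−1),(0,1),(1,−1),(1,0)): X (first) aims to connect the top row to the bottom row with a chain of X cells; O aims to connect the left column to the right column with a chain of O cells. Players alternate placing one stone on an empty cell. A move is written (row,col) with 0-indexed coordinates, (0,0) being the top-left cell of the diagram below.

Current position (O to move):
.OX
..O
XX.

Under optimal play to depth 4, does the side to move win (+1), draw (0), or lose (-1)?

[.OX/..O/XX.] O move#1: (0,0):-1/OOX/..O/XX., (1,0):-1/.OX/O.O/XX., (1,1):+1/.OX/.OO/XX.*, (2,2):-1/.OX/..O/XXO
[.OX/.OO/XX.] X move#2: (0,0):-1/XOX/.OO/XX.*, (1,0):-1/.OX/XOO/XX., (2,2):-1/.OX/.OO/XXX
[XOX/.OO/XX.] O move#3: (1,0):+1/XOX/OOO/XX.*, (2,2):-1/XOX/.OO/XXO
[XOX/OOO/XX.] end (terminal -1, X#4); searched .OX/..O/XX. to 4

value(.OX/..O/XX., O) = +1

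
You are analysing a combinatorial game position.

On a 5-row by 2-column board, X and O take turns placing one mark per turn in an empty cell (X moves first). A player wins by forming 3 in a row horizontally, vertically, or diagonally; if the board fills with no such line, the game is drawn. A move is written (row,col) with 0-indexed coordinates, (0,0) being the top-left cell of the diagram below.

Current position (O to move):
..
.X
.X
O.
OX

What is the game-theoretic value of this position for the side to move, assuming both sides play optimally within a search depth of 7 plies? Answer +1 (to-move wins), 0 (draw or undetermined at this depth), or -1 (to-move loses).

p1 O@[../.X/.X/O./OX]: (0,0)[O./.X/.X/O./OX]-1 (0,1)[.O/.X/.X/O./OX]-1 (1,0)[../OX/.X/O./OX]-1 (2,0)[../.X/OX/O./OX]+1* (3,1)[../.X/.X/OO/OX]-1
p2 X@[../.X/OX/O./OX] terminal -1; root [../.X/.X/O./OX] d7

value(../.X/.X/O./OX, O) = +1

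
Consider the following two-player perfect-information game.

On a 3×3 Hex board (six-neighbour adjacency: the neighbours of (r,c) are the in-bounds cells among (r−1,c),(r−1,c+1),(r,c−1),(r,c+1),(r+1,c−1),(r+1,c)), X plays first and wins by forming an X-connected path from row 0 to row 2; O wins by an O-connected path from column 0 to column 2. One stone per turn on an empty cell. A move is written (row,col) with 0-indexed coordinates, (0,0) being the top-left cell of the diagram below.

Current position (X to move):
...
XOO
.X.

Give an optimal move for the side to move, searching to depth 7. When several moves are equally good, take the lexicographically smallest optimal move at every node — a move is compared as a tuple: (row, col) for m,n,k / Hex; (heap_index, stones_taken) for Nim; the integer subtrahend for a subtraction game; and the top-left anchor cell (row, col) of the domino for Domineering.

[.../XOO/.X.] X move#1: (0,0):-1/X../XOO/.X., (0,1):-1/.X./XOO/.X., (0,2):-1/..X/XOO/.X., (2,0):+1/.../XOO/XX.*, (2,2):-1/.../XOO/.XX
[.../XOO/XX.] O move#2: (0,0):-1/O../XOO/XX.*, (0,1):-1/.O./XOO/XX., (0,2):-1/..O/XOO/XX., (2,2):-1/.../XOO/XXO
[O../XOO/XX.] X move#3: (0,1):+1/OX./XOO/XX.*, (0,2):-1/O.X/XOO/XX., (2,2):-1/O../XOO/XXX
[OX./XOO/XX.] end (terminal -1, O#4); searched .../XOO/.X. to 7

X's best at [.../XOO/.X.]: (2,0)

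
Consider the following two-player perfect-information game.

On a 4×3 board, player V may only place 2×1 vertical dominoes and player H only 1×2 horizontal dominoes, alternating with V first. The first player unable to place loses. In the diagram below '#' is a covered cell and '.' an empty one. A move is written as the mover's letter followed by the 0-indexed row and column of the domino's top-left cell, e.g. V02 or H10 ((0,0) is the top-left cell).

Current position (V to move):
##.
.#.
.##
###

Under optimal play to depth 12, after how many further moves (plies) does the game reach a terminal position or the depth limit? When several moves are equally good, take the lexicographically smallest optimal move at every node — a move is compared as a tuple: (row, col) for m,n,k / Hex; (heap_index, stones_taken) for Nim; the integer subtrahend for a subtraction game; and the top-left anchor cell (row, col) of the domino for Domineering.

[##./.#./.##/###] V move#1: V02:+1/###/.##/.##/###*, V10:+1/##./##./###/###
[###/.##/.##/###] end (terminal -1, H#2); searched ##./.#./.##/### to 12

PV length from [##./.#./.##/###]: 1 ply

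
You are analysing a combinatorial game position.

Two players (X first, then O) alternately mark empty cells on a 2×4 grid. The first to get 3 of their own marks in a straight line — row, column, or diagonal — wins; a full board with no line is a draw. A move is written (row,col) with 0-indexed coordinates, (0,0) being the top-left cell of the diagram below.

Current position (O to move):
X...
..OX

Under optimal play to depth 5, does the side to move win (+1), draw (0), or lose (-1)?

ply 1, O at X.../..OX | (0,1)=+0→XO../..OX*; (0,2)=+0→X.O./..OX; (0,3)=+0→X..O/..OX; (1,0)=+0→X.../O.OX; (1,1)=+0→X.../.OOX
ply 2, X at XO../..OX | (0,2)=+0→XOX./..OX*; (0,3)=+0→XO.X/..OX; (1,0)=+0→XO../X.OX; (1,1)=+0→XO../.XOX
ply 3, O at XOX./..OX | (0,3)=+0→XOXO/..OX*; (1,0)=+0→XOX./O.OX; (1,1)=+0→XOX./.OOX
ply 4, X at XOXO/..OX | (1,0)=+0→XOXO/X.OX*; (1,1)=+0→XOXO/.XOX
ply 5, O at XOXO/X.OX | (1,1)=+0→XOXO/XOOX*
ply 6: XOXO/XOOX is terminal +0 (X); from X.../..OX depth 5

value(X.../..OX, O) = 0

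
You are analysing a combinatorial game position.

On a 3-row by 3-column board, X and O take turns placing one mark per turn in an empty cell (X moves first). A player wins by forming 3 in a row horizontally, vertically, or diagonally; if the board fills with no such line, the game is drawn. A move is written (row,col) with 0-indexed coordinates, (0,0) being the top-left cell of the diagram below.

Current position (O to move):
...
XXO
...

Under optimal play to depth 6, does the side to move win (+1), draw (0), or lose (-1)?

p1 O@[.../XXO/...]: (0,0)[O../XXO/...]+0* (0,1)[.O./XXO/...]-1 (0,2)[..O/XXO/...]+0 (2,0)[.../XXO/O..]+0 (2,1)[.../XXO/.O.]-1 (2,2)[.../XXO/..O]+0
p2 X@[O../XXO/...]: (0,1)[OX./XXO/...]+0* (0,2)[O.X/XXO/...]+0 (2,0)[O../XXO/X..]-1 (2,1)[O../XXO/.X.]+0 (2,2)[O../XXO/..X]+0
p3 O@[OX./XXO/...]: (0,2)[OXO/XXO/...]-1 (2,0)[OX./XXO/O..]-1 (2,1)[OX./XXO/.O.]+0* (2,2)[OX./XXO/..O]-1
p4 X@[OX./XXO/.O.]: (0,2)[OXX/XXO/.O.]+0* (2,0)[OX./XXO/XO.]+0 (2,2)[OX./XXO/.OX]+0
p5 O@[OXX/XXO/.O.]: (2,0)[OXX/XXO/OO.]+0* (2,2)[OXX/XXO/.OO]-1
p6 X@[OXX/XXO/OO.]: (2,2)[OXX/XXO/OOX]+0*
p7 O@[OXX/XXO/OOX] terminal +0; root [.../XXO/...] d6

value(.../XXO/..., O) = 0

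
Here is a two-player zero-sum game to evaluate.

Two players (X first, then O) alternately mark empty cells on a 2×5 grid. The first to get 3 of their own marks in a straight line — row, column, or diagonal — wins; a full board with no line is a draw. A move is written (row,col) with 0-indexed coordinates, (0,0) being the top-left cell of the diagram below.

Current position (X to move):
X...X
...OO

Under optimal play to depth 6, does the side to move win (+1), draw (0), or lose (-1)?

value(X...X/...OO, X) = 0

ply 1, X at X...X/...OO | (0,1)=-1→XX..X/...OO; (0,2)=-1→X.X.X/...OO; (0,3)=-1→X..XX/...OO; (1,0)=-1→X...X/X..OO; (1,1)=-1→X...X/.X.OO; (1,2)=+0→X...X/..XOO*
ply 2, O at X...X/..XOO | (0,1)=+0→XO..X/..XOO*; (0,2)=+0→X.O.X/..XOO; (0,3)=+0→X..OX/..XOO; (1,0)=-1→X...X/O.XOO; (1,1)=-1→X...X/.OXOO
ply 3, X at XO..X/..XOO | (0,2)=+0→XOX.X/..XOO*; (0,3)=+0→XO.XX/..XOO; (1,0)=+0→XO..X/X.XOO; (1,1)=+0→XO..X/.XXOO
ply 4, O at XOX.X/..XOO | (0,3)=+0→XOXOX/..XOO*; (1,0)=-1→XOX.X/O.XOO; (1,1)=-1→XOX.X/.OXOO
ply 5, X at XOXOX/..XOO | (1,0)=+0→XOXOX/X.XOO*; (1,1)=+0→XOXOX/.XXOO
ply 6, O at XOXOX/X.XOO | (1,1)=+0→XOXOX/XOXOO*
ply 7: XOXOX/XOXOO is terminal +0 (X); from X...X/...OO depth 6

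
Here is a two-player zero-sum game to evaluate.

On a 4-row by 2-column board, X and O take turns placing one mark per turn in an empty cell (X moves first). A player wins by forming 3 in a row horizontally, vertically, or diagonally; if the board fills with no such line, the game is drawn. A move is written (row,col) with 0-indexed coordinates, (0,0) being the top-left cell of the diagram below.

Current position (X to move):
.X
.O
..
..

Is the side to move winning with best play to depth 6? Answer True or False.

X winning at [.X/.O/../..]: False

[.X/.O/../..] X move#1: (0,0):+0/XX/.O/../..*, (1,0):+0/.X/XO/../.., (2,0):+0/.X/.O/X./.., (2,1):+0/.X/.O/.X/.., (3,0):+0/.X/.O/../X., (3,1):+0/.X/.O/../.X
[XX/.O/../..] O move#2: (1,0):+0/XX/OO/../..*, (2,0):+0/XX/.O/O./.., (2,1):+0/XX/.O/.O/.., (3,0):+0/XX/.O/../O., (3,1):+0/XX/.O/../.O
[XX/OO/../..] X move#3: (2,0):+0/XX/OO/X./..*, (2,1):+0/XX/OO/.X/.., (3,0):+0/XX/OO/../X., (3,1):+0/XX/OO/../.X
[XX/OO/X./..] O move#4: (2,1):+0/XX/OO/XO/..*, (3,0):+0/XX/OO/X./O., (3,1):+0/XX/OO/X./.O
[XX/OO/XO/..] X move#5: (3,0):-1/XX/OO/XO/X., (3,1):+0/XX/OO/XO/.X*
[XX/OO/XO/.X] O move#6: (3,0):+0/XX/OO/XO/OX*
[XX/OO/XO/OX] end (terminal +0, X#7); searched .X/.O/../.. to 6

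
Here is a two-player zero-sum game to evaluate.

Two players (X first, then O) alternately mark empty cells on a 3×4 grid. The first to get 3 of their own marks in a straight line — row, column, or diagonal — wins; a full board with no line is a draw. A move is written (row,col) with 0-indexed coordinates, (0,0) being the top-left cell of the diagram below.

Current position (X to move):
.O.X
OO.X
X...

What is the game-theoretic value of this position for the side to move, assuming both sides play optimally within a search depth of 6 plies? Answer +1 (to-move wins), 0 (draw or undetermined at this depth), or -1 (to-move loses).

value(.O.X/OO.X/X..., X) = +1

p1 X@[.O.X/OO.X/X...]: (0,0)[XO.X/OO.X/X...]-1 (0,2)[.OXX/OO.X/X...]-1 (1,2)[.O.X/OOXX/X...]-1 (2,1)[.O.X/OO.X/XX..]-1 (2,2)[.O.X/OO.X/X.X.]-1 (2,3)[.O.X/OO.X/X..X]+1*
p2 O@[.O.X/OO.X/X..X] terminal -1; root [.O.X/OO.X/X...] d6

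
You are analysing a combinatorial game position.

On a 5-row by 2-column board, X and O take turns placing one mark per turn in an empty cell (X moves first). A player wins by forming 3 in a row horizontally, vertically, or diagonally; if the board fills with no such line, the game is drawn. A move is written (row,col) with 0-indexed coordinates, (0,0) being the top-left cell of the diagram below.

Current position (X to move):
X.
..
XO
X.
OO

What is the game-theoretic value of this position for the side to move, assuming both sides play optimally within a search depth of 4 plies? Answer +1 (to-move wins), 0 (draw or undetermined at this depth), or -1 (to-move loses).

value(X./../XO/X./OO, X) = +1

p1 X@[X./../XO/X./OO]: (0,1)[XX/../XO/X./OO]-1 (1,0)[X./X./XO/X./OO]+1* (1,1)[X./.X/XO/X./OO]-1 (3,1)[X./../XO/XX/OO]+0
p2 O@[X./X./XO/X./OO] terminal -1; root [X./../XO/X./OO] d4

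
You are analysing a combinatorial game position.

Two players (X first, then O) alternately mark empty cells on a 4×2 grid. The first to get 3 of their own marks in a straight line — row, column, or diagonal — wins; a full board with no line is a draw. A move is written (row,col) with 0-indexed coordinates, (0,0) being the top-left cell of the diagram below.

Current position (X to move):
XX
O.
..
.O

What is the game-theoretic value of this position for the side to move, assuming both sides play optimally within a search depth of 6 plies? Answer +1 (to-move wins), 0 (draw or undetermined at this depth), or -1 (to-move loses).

[XX/O./../.O] X move#1: (1,1):+0/XX/OX/../.O*, (2,0):+0/XX/O./X./.O, (2,1):+0/XX/O./.X/.O, (3,0):+0/XX/O./../XO
[XX/OX/../.O] O move#2: (2,0):-1/XX/OX/O./.O, (2,1):+0/XX/OX/.O/.O*, (3,0):-1/XX/OX/../OO
[XX/OX/.O/.O] X move#3: (2,0):+0/XX/OX/XO/.O*, (3,0):+0/XX/OX/.O/XO
[XX/OX/XO/.O] O move#4: (3,0):+0/XX/OX/XO/OO*
[XX/OX/XO/OO] end (terminal +0, X#5); searched XX/O./../.O to 6

value(XX/O./../.O, X) = 0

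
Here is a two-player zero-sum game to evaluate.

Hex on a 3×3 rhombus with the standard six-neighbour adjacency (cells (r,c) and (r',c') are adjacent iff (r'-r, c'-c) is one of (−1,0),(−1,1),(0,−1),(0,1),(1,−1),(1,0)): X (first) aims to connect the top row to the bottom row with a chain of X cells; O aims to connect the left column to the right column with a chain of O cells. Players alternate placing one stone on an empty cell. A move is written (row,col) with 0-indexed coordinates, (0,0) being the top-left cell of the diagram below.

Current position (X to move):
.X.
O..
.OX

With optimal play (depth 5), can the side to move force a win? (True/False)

X winning at [.X./O../.OX]: True

[.X./O../.OX] X move#1: (0,0):-1/XX./O../.OX, (0,2):-1/.XX/O../.OX, (1,1):+1/.X./OX./.OX*, (1,2):+1/.X./O.X/.OX, (2,0):-1/.X./O../XOX
[.X./OX./.OX] O move#2: (0,0):-1/OX./OX./.OX*, (0,2):-1/.XO/OX./.OX, (1,2):-1/.X./OXO/.OX, (2,0):-1/.X./OX./OOX
[OX./OX./.OX] X move#3: (0,2):+1/OXX/OX./.OX*, (1,2):+1/OX./OXX/.OX, (2,0):+1/OX./OX./XOX
[OXX/OX./.OX] O move#4: (1,2):-1/OXX/OXO/.OX*, (2,0):-1/OXX/OX./OOX
[OXX/OXO/.OX] X move#5: (2,0):+1/OXX/OXO/XOX*
[OXX/OXO/XOX] end (terminal -1, O#6); searched .X./O../.OX to 5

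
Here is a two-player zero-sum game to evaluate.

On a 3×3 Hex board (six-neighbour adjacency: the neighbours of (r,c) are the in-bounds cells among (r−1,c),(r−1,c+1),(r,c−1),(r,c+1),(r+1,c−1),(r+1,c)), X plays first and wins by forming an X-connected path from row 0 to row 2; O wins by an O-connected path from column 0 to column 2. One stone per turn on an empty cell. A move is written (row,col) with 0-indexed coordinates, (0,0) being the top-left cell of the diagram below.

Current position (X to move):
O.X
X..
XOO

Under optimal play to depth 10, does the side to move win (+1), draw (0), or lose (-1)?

value(O.X/X../XOO, X) = +1

p1 X@[O.X/X../XOO]: (0,1)[OXX/X../XOO]+1* (1,1)[O.X/XX./XOO]+1 (1,2)[O.X/X.X/XOO]+1
p2 O@[OXX/X../XOO] terminal -1; root [O.X/X../XOO] d10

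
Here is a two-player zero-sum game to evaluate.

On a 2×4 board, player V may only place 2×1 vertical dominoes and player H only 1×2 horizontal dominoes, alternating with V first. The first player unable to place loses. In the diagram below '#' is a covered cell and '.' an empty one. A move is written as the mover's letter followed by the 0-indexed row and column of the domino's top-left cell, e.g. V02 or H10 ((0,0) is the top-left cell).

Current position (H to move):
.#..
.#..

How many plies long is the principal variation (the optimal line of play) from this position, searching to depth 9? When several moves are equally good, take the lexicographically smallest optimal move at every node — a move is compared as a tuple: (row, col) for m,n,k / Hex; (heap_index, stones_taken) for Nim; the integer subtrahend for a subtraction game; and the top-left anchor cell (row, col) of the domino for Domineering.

PV length from [.#../.#..]: 3 plies

[.#../.#..] H move#1: H02:+1/.###/.#..*, H12:+1/.#../.###
[.###/.#..] V move#2: V00:-1/####/##..*
[####/##..] H move#3: H12:+1/####/####*
[####/####] end (terminal -1, V#4); searched .#../.#.. to 9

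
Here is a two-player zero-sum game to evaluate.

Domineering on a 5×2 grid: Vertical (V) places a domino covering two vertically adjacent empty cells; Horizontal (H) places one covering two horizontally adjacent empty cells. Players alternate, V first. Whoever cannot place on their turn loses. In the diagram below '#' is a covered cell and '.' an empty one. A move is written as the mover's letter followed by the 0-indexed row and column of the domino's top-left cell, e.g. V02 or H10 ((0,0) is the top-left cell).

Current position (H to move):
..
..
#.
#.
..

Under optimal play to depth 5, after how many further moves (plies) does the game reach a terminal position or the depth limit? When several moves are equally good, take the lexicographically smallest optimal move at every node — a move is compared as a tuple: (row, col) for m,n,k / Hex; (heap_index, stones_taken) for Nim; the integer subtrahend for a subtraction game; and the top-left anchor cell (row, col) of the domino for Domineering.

p1 H@[../../#./#./..]: H00[##/../#./#./..]+1* H10[../##/#./#./..]+1 H40[../../#./#./##]-1
p2 V@[##/../#./#./..]: V11[##/.#/##/#./..]-1* V21[##/../##/##/..]-1 V31[##/../#./##/.#]-1
p3 H@[##/.#/##/#./..]: H40[##/.#/##/#./##]+1*
p4 V@[##/.#/##/#./##] terminal -1; root [../../#./#./..] d5

PV length from [../../#./#./..]: 3 plies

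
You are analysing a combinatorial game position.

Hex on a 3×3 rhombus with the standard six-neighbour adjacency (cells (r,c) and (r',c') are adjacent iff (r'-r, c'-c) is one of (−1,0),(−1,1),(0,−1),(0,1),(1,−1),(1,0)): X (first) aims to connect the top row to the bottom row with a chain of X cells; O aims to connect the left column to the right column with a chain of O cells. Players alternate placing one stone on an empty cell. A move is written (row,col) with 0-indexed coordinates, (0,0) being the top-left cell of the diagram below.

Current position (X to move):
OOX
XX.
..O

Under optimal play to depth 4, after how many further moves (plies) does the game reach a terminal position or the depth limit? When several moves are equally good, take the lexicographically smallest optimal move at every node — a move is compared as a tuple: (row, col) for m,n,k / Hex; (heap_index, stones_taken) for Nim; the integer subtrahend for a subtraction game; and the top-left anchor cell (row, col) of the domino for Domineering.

PV length from [OOX/XX./..O]: 3 plies

ply 1, X at OOX/XX./..O | (1,2)=+1→OOX/XXX/..O*; (2,0)=+1→OOX/XX./X.O; (2,1)=+1→OOX/XX./.XO
ply 2, O at OOX/XXX/..O | (2,0)=-1→OOX/XXX/O.O*; (2,1)=-1→OOX/XXX/.OO
ply 3, X at OOX/XXX/O.O | (2,1)=+1→OOX/XXX/OXO*
ply 4: OOX/XXX/OXO is terminal -1 (O); from OOX/XX./..O depth 4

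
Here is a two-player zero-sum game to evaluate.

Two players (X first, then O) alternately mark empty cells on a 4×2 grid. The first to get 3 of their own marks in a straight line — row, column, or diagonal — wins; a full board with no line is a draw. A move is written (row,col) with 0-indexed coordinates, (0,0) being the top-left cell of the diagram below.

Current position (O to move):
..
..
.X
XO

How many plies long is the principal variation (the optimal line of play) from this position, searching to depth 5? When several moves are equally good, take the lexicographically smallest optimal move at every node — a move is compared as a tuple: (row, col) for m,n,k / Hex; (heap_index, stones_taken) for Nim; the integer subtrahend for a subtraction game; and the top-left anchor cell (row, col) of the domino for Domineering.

p1 O@[../../.X/XO]: (0,0)[O./../.X/XO]+0* (0,1)[.O/../.X/XO]+0 (1,0)[../O./.X/XO]+0 (1,1)[../.O/.X/XO]+0 (2,0)[../../OX/XO]+0
p2 X@[O./../.X/XO]: (0,1)[OX/../.X/XO]+0* (1,0)[O./X./.X/XO]+0 (1,1)[O./.X/.X/XO]+0 (2,0)[O./../XX/XO]+0
p3 O@[OX/../.X/XO]: (1,0)[OX/O./.X/XO]-1 (1,1)[OX/.O/.X/XO]+0* (2,0)[OX/../OX/XO]-1
p4 X@[OX/.O/.X/XO]: (1,0)[OX/XO/.X/XO]+0* (2,0)[OX/.O/XX/XO]+0
p5 O@[OX/XO/.X/XO]: (2,0)[OX/XO/OX/XO]+0*
p6 X@[OX/XO/OX/XO] terminal +0; root [../../.X/XO] d5

PV length from [../../.X/XO]: 5 plies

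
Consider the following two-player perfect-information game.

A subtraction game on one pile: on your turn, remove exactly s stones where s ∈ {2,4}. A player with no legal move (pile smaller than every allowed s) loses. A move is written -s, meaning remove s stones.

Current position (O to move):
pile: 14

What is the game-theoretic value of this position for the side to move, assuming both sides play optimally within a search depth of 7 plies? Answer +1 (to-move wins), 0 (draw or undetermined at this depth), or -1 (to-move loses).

ply 1, O at 14 | -2=+1→12*; -4=-1→10
ply 2, X at 12 | -2=-1→10*; -4=-1→8
ply 3, O at 10 | -2=-1→8; -4=+1→6*
ply 4, X at 6 | -2=-1→4*; -4=-1→2
ply 5, O at 4 | -2=-1→2; -4=+1→0*
ply 6: 0 is terminal -1 (X); from 14 depth 7

value(14, O) = +1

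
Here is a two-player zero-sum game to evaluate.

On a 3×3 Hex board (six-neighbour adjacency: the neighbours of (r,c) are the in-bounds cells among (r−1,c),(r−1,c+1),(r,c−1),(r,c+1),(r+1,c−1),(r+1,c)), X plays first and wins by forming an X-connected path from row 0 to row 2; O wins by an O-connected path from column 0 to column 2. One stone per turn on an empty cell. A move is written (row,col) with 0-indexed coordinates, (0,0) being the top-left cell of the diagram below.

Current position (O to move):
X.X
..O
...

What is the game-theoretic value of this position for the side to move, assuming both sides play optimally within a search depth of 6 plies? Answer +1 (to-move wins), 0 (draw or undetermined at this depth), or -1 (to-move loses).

ply 1, O at X.X/..O/... | (0,1)=-1→XOX/..O/...; (1,0)=-1→X.X/O.O/...; (1,1)=+1→X.X/.OO/...*; (2,0)=+1→X.X/..O/O..; (2,1)=-1→X.X/..O/.O.; (2,2)=-1→X.X/..O/..O
ply 2, X at X.X/.OO/... | (0,1)=-1→XXX/.OO/...*; (1,0)=-1→X.X/XOO/...; (2,0)=-1→X.X/.OO/X..; (2,1)=-1→X.X/.OO/.X.; (2,2)=-1→X.X/.OO/..X
ply 3, O at XXX/.OO/... | (1,0)=+1→XXX/OOO/...*; (2,0)=+1→XXX/.OO/O..; (2,1)=+1→XXX/.OO/.O.; (2,2)=+1→XXX/.OO/..O
ply 4: XXX/OOO/... is terminal -1 (X); from X.X/..O/... depth 6

value(X.X/..O/..., O) = +1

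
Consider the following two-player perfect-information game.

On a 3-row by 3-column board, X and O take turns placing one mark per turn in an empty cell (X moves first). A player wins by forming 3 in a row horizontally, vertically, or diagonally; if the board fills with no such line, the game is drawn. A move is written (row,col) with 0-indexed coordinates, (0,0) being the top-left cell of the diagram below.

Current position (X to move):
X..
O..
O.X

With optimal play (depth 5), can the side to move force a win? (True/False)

p1 X@[X../O../O.X]: (0,1)[XX./O../O.X]+1* (0,2)[X.X/O../O.X]+1 (1,1)[X../OX./O.X]+1 (1,2)[X../O.X/O.X]+1 (2,1)[X../O../OXX]-1
p2 O@[XX./O../O.X]: (0,2)[XXO/O../O.X]-1* (1,1)[XX./OO./O.X]-1 (1,2)[XX./O.O/O.X]-1 (2,1)[XX./O../OOX]-1
p3 X@[XXO/O../O.X]: (1,1)[XXO/OX./O.X]+1* (1,2)[XXO/O.X/O.X]-1 (2,1)[XXO/O../OXX]-1
p4 O@[XXO/OX./O.X] terminal -1; root [X../O../O.X] d5

X winning at [X../O../O.X]: True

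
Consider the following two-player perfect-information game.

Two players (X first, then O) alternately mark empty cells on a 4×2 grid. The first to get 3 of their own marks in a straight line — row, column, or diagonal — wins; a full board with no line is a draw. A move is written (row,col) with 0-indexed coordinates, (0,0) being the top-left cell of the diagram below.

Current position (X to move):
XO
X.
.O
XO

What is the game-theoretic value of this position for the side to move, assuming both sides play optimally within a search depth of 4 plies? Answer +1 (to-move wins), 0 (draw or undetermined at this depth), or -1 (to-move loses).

[XO/X./.O/XO] X move#1: (1,1):+0/XO/XX/.O/XO, (2,0):+1/XO/X./XO/XO*
[XO/X./XO/XO] end (terminal -1, O#2); searched XO/X./.O/XO to 4

value(XO/X./.O/XO, X) = +1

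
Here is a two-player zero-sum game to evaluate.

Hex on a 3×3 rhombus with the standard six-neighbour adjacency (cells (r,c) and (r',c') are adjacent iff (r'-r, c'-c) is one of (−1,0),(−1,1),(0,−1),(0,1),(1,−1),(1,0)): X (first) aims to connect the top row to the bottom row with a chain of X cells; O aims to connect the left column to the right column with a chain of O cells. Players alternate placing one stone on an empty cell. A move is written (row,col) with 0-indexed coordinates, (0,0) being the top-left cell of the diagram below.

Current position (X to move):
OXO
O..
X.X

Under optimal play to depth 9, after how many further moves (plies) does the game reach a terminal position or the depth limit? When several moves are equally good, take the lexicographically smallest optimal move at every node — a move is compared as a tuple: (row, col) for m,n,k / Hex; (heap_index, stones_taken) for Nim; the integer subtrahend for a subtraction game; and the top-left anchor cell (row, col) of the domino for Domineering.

PV length from [OXO/O../X.X]: 1 ply

p1 X@[OXO/O../X.X]: (1,1)[OXO/OX./X.X]+1* (1,2)[OXO/O.X/X.X]-1 (2,1)[OXO/O../XXX]-1
p2 O@[OXO/OX./X.X] terminal -1; root [OXO/O../X.X] d9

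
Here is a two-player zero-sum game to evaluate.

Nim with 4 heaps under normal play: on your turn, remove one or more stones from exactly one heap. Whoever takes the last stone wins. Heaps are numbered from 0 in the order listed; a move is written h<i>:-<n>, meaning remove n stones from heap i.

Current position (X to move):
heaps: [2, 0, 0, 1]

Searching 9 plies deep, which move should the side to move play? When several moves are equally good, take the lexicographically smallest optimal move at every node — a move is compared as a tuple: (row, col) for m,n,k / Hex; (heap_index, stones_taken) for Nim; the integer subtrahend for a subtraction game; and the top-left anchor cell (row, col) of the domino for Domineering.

X's best at [(2,0,0,1)]: h0:-1

p1 X@[(2,0,0,1)]: h0:-1[(1,0,0,1)]+1* h0:-2[(0,0,0,1)]-1 h3:-1[(2,0,0,0)]-1
p2 O@[(1,0,0,1)]: h0:-1[(0,0,0,1)]-1* h3:-1[(1,0,0,0)]-1
p3 X@[(0,0,0,1)]: h3:-1[(0,0,0,0)]+1*
p4 O@[(0,0,0,0)] terminal -1; root [(2,0,0,1)] d9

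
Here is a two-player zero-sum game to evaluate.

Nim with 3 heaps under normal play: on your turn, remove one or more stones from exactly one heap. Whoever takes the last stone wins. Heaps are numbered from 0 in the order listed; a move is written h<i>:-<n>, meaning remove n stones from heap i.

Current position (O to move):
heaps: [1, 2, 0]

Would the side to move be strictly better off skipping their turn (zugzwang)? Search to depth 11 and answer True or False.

zugzwang((1,2,0), O) = False

[(1,2,0)] O move#1: h0:-1:-1/(0,2,0), h1:-1:+1/(1,1,0)*, h1:-2:-1/(1,0,0)
[(1,1,0)] X move#2: h0:-1:-1/(0,1,0)*, h1:-1:-1/(1,0,0)
[(0,1,0)] O move#3: h1:-1:+1/(0,0,0)*
[(0,0,0)] end (terminal -1, X#4); searched (1,2,0) to 11
if O skipped the turn, X would face:
~ [(1,2,0)] X move#1: h0:-1:-1/(0,2,0), h1:-1:+1/(1,1,0)*, h1:-2:-1/(1,0,0)
~ [(1,1,0)] O move#2: h0:-1:-1/(0,1,0)*, h1:-1:-1/(1,0,0)
~ [(0,1,0)] X move#3: h1:-1:+1/(0,0,0)*
~ [(0,0,0)] end (terminal -1, O#4); searched (1,2,0) to 11
compare (O): move=+1 vs pass=-1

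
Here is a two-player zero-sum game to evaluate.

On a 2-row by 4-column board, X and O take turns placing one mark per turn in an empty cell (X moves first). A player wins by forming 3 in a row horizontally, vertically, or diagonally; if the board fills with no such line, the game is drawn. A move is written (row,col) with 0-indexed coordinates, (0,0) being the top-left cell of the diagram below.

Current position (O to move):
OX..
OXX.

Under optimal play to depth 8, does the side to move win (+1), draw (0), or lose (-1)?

value(OX../OXX., O) = 0

p1 O@[OX../OXX.]: (0,2)[OXO./OXX.]-1 (0,3)[OX.O/OXX.]-1 (1,3)[OX../OXXO]+0*
p2 X@[OX../OXXO]: (0,2)[OXX./OXXO]+0* (0,3)[OX.X/OXXO]+0
p3 O@[OXX./OXXO]: (0,3)[OXXO/OXXO]+0*
p4 X@[OXXO/OXXO] terminal +0; root [OX../OXX.] d8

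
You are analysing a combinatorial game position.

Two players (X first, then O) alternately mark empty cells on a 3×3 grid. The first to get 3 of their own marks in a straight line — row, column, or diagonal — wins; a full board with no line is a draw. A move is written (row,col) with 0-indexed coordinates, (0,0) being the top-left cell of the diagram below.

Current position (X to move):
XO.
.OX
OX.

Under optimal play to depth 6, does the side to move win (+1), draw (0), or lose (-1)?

ply 1, X at XO./.OX/OX. | (0,2)=+0→XOX/.OX/OX.*; (1,0)=-1→XO./XOX/OX.; (2,2)=-1→XO./.OX/OXX
ply 2, O at XOX/.OX/OX. | (1,0)=-1→XOX/OOX/OX.; (2,2)=+0→XOX/.OX/OXO*
ply 3, X at XOX/.OX/OXO | (1,0)=+0→XOX/XOX/OXO*
ply 4: XOX/XOX/OXO is terminal +0 (O); from XO./.OX/OX. depth 6

value(XO./.OX/OX., X) = 0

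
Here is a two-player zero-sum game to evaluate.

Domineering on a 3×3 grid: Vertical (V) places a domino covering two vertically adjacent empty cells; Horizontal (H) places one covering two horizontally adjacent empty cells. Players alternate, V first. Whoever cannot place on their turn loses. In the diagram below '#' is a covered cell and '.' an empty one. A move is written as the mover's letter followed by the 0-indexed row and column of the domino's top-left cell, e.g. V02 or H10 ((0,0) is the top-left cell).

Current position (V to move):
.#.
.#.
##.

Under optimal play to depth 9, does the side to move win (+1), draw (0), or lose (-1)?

ply 1, V at .#./.#./##. | V00=+1→##./##./##.*; V02=+1→.##/.##/##.; V12=+1→.#./.##/###
ply 2: ##./##./##. is terminal -1 (H); from .#./.#./##. depth 9

value(.#./.#./##., V) = +1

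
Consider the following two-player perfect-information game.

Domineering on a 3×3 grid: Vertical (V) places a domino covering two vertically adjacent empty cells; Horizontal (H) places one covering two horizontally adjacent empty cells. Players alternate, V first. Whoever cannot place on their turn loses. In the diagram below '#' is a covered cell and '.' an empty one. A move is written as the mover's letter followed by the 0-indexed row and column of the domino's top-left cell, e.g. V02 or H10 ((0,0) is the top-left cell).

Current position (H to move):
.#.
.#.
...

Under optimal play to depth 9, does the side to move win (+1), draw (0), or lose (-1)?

p1 H@[.#./.#./...]: H20[.#./.#./##.]-1* H21[.#./.#./.##]-1
p2 V@[.#./.#./##.]: V00[##./##./##.]+1* V02[.##/.##/##.]+1 V12[.#./.##/###]+1
p3 H@[##./##./##.] terminal -1; root [.#./.#./...] d9

value(.#./.#./..., H) = -1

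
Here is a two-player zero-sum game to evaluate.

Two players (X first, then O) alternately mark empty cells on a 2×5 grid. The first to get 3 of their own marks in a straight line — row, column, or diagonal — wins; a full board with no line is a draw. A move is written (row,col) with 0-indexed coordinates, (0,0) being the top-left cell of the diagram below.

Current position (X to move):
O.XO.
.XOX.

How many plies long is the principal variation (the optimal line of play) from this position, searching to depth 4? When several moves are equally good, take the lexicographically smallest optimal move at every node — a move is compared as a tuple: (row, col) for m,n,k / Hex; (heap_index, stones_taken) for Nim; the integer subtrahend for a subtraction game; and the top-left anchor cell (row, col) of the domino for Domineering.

PV length from [O.XO./.XOX.]: 4 plies

ply 1, X at O.XO./.XOX. | (0,1)=+0→OXXO./.XOX.*; (0,4)=+0→O.XOX/.XOX.; (1,0)=+0→O.XO./XXOX.; (1,4)=+0→O.XO./.XOXX
ply 2, O at OXXO./.XOX. | (0,4)=+0→OXXOO/.XOX.*; (1,0)=+0→OXXO./OXOX.; (1,4)=+0→OXXO./.XOXO
ply 3, X at OXXOO/.XOX. | (1,0)=+0→OXXOO/XXOX.*; (1,4)=+0→OXXOO/.XOXX
ply 4, O at OXXOO/XXOX. | (1,4)=+0→OXXOO/XXOXO*
ply 5: OXXOO/XXOXO is terminal +0 (X); from O.XO./.XOX. depth 4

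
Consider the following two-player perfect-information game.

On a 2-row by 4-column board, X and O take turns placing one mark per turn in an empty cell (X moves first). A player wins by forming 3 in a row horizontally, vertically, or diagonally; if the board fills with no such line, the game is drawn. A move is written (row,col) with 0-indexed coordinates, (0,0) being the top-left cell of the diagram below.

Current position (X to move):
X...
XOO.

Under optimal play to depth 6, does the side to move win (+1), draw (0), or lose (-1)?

value(X.../XOO., X) = 0

ply 1, X at X.../XOO. | (0,1)=-1→XX../XOO.; (0,2)=-1→X.X./XOO.; (0,3)=-1→X..X/XOO.; (1,3)=+0→X.../XOOX*
ply 2, O at X.../XOOX | (0,1)=+0→XO../XOOX*; (0,2)=+0→X.O./XOOX; (0,3)=+0→X..O/XOOX
ply 3, X at XO../XOOX | (0,2)=+0→XOX./XOOX*; (0,3)=+0→XO.X/XOOX
ply 4, O at XOX./XOOX | (0,3)=+0→XOXO/XOOX*
ply 5: XOXO/XOOX is terminal +0 (X); from X.../XOO. depth 6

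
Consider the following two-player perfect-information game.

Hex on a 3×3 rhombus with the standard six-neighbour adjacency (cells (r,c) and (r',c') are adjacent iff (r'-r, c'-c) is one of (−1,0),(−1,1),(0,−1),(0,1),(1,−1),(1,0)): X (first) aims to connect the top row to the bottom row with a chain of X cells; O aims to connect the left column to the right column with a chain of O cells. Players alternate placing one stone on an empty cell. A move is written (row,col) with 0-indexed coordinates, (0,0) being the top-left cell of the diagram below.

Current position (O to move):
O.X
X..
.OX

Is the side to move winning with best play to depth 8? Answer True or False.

[O.X/X../.OX] O move#1: (0,1):-1/OOX/X../.OX*, (1,1):-1/O.X/XO./.OX, (1,2):-1/O.X/X.O/.OX, (2,0):-1/O.X/X../OOX
[OOX/X../.OX] X move#2: (1,1):+1/OOX/XX./.OX*, (1,2):+1/OOX/X.X/.OX, (2,0):+1/OOX/X../XOX
[OOX/XX./.OX] O move#3: (1,2):-1/OOX/XXO/.OX*, (2,0):-1/OOX/XX./OOX
[OOX/XXO/.OX] X move#4: (2,0):+1/OOX/XXO/XOX*
[OOX/XXO/XOX] end (terminal -1, O#5); searched O.X/X../.OX to 8

O winning at [O.X/X../.OX]: False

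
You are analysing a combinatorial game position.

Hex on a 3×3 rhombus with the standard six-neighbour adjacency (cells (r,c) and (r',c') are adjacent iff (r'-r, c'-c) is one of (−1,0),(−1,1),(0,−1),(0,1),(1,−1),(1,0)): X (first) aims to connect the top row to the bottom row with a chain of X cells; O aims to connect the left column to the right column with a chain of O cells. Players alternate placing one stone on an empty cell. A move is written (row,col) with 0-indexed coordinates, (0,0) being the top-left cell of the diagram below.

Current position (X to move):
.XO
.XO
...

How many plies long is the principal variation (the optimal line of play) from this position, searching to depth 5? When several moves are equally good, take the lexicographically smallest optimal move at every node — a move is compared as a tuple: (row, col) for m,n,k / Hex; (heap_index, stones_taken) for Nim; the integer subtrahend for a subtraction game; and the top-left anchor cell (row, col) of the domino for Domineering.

PV length from [.XO/.XO/...]: 3 plies

[.XO/.XO/...] X move#1: (0,0):+1/XXO/.XO/...*, (1,0):+1/.XO/XXO/..., (2,0):+1/.XO/.XO/X.., (2,1):+1/.XO/.XO/.X., (2,2):+1/.XO/.XO/..X
[XXO/.XO/...] O move#2: (1,0):-1/XXO/OXO/...*, (2,0):-1/XXO/.XO/O.., (2,1):-1/XXO/.XO/.O., (2,2):-1/XXO/.XO/..O
[XXO/OXO/...] X move#3: (2,0):+1/XXO/OXO/X..*, (2,1):+1/XXO/OXO/.X., (2,2):+1/XXO/OXO/..X
[XXO/OXO/X..] end (terminal -1, O#4); searched .XO/.XO/... to 5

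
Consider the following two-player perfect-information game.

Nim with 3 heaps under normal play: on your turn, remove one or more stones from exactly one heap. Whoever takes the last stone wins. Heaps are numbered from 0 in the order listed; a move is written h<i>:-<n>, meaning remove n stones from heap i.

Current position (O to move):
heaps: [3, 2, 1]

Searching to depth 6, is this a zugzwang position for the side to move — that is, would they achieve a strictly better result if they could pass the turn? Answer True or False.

[(3,2,1)] O move#1: h0:-1:-1/(2,2,1)*, h0:-2:-1/(1,2,1), h0:-3:-1/(0,2,1), h1:-1:-1/(3,1,1), h1:-2:-1/(3,0,1), h2:-1:-1/(3,2,0)
[(2,2,1)] X move#2: h0:-1:-1/(1,2,1), h0:-2:-1/(0,2,1), h1:-1:-1/(2,1,1), h1:-2:-1/(2,0,1), h2:-1:+1/(2,2,0)*
[(2,2,0)] O move#3: h0:-1:-1/(1,2,0)*, h0:-2:-1/(0,2,0), h1:-1:-1/(2,1,0), h1:-2:-1/(2,0,0)
[(1,2,0)] X move#4: h0:-1:-1/(0,2,0), h1:-1:+1/(1,1,0)*, h1:-2:-1/(1,0,0)
[(1,1,0)] O move#5: h0:-1:-1/(0,1,0)*, h1:-1:-1/(1,0,0)
[(0,1,0)] X move#6: h1:-1:+1/(0,0,0)*
[(0,0,0)] end (terminal -1, O#7); searched (3,2,1) to 6
suppose O passes — search the same position with X to move:
pass> [(3,2,1)] X move#1: h0:-1:-1/(2,2,1)*, h0:-2:-1/(1,2,1), h0:-3:-1/(0,2,1), h1:-1:-1/(3,1,1), h1:-2:-1/(3,0,1), h2:-1:-1/(3,2,0)
pass> [(2,2,1)] O move#2: h0:-1:-1/(1,2,1), h0:-2:-1/(0,2,1), h1:-1:-1/(2,1,1), h1:-2:-1/(2,0,1), h2:-1:+1/(2,2,0)*
pass> [(2,2,0)] X move#3: h0:-1:-1/(1,2,0)*, h0:-2:-1/(0,2,0), h1:-1:-1/(2,1,0), h1:-2:-1/(2,0,0)
pass> [(1,2,0)] O move#4: h0:-1:-1/(0,2,0), h1:-1:+1/(1,1,0)*, h1:-2:-1/(1,0,0)
pass> [(1,1,0)] X move#5: h0:-1:-1/(0,1,0)*, h1:-1:-1/(1,0,0)
pass> [(0,1,0)] O move#6: h1:-1:+1/(0,0,0)*
pass> [(0,0,0)] end (terminal -1, X#7); searched (3,2,1) to 6
for O: play -1, pass +1

zugzwang((3,2,1), O) = True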